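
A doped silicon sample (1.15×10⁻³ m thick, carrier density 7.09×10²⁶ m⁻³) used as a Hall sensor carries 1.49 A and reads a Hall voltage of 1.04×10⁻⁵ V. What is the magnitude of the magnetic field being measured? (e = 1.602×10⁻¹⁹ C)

From V_H = IB/(n e t), B = V_H n e t / I.
B = (1.04×10⁻⁵)(7.09×10²⁶)(1.602×10⁻¹⁹)(1.15×10⁻³)/1.49 ≈ 0.912 T.

B ≈ 0.912 T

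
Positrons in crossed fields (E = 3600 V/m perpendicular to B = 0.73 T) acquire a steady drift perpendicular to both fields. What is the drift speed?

v_d ≈ 4900 m/s

In crossed fields the guiding centre drifts at v_d = |E×B|/B² = E/B, independent of charge and mass.
v_d = 3600/0.73 = 4900 m/s.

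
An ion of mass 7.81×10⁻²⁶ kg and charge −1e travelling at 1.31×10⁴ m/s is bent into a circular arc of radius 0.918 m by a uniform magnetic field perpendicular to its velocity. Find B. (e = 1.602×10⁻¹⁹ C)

From |q|vB = mv²/r, B = mv/(|q|r).
B = (7.81×10⁻²⁶)(1.31×10⁴)/((1.602×10⁻¹⁹)(0.918)) ≈ 6.96×10⁻³ T.

B ≈ 6.96×10⁻³ T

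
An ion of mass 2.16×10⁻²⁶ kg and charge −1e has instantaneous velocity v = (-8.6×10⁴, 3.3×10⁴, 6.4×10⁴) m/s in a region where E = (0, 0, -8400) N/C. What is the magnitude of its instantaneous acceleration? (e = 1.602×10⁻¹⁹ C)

Only an electric field acts, so F = qE = (−1.602×10⁻¹⁹ C)·(0, 0, -8400) = (0, 0, 1.35×10⁻¹⁵) N.
|a| = |F|/m = 1.346×10⁻¹⁵/2.16×10⁻²⁶ ≈ 6.23×10¹⁰ m/s².

|a| ≈ 6.23×10¹⁰ m/s²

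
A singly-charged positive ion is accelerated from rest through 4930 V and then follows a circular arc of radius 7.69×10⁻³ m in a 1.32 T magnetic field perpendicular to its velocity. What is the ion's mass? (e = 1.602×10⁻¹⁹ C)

m ≈ 1.67×10⁻²⁷ kg

Combine |q|V = ½mv² and r = mv/(|q|B): eliminate v to get m = qB²r²/(2V).
m = (1.602×10⁻¹⁹)(1.32)²(7.69×10⁻³)²/(2·4930) ≈ 1.67×10⁻²⁷ kg.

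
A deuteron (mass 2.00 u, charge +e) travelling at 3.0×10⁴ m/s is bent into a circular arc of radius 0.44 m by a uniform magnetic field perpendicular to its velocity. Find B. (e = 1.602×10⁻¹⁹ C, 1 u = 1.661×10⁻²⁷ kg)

B ≈ 1.4×10⁻³ T

From |q|vB = mv²/r, B = mv/(|q|r).
B = (3.322×10⁻²⁷)(3.0×10⁴)/((1.602×10⁻¹⁹)(0.44)) ≈ 1.4×10⁻³ T.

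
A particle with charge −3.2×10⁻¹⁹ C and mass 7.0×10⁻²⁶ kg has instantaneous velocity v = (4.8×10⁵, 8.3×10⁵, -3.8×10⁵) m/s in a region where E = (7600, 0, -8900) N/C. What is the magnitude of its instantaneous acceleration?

|a| ≈ 5.35×10¹⁰ m/s²

Only an electric field acts, so F = qE = (−3.2×10⁻¹⁹ C)·(7600, 0, -8900) = (-2.43×10⁻¹⁵, 0, 2.85×10⁻¹⁵) N.
|a| = |F|/m = 3.745×10⁻¹⁵/7.0×10⁻²⁶ ≈ 5.35×10¹⁰ m/s².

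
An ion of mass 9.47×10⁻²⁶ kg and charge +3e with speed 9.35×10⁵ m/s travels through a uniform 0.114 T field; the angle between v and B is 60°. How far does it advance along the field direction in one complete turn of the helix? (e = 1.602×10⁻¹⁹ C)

v∥ = v cosθ = 9.35×10⁵·cos60° ≈ 4.675×10⁵ m/s.
T = 2πm/(|q|B) = 2π(9.47×10⁻²⁶)/((4.806×10⁻¹⁹)(0.114)) ≈ 1.086×10⁻⁵ s.
pitch = v∥ T = (4.675×10⁵)(1.086×10⁻⁵) ≈ 5.08 m.

p ≈ 5.08 m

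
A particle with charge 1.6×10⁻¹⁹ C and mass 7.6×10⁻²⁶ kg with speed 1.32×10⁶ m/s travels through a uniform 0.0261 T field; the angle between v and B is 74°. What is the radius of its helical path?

v⊥ = v sinθ = 1.32×10⁶·sin74° ≈ 1.269×10⁶ m/s.
r = m v⊥/(|q|B) = (7.6×10⁻²⁶)(1.269×10⁶)/((1.6×10⁻¹⁹)(0.0261)) ≈ 23.1 m.

r ≈ 23.1 m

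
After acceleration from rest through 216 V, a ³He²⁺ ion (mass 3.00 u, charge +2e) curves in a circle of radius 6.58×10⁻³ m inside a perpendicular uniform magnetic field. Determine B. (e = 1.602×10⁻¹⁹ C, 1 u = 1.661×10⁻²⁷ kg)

B ≈ 0.394 T

v = √(2|q|V/m) = √(2·3.204×10⁻¹⁹·216/4.983×10⁻²⁷) ≈ 1.667×10⁵ m/s.
B = mv/(|q|r) = (4.983×10⁻²⁷)(1.667×10⁵)/((3.204×10⁻¹⁹)(6.58×10⁻³)) ≈ 0.394 T.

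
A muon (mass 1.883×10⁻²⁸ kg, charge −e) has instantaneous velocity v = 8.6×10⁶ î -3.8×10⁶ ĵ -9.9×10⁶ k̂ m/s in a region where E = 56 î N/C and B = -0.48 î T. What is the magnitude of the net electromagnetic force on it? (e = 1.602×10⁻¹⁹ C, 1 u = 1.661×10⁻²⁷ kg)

v×B = (0, 4.75×10⁶, -1.82×10⁶) N/C.
E + v×B = (56.0, 4.75×10⁶, -1.82×10⁶) N/C.
F = q(E + v×B) = (−1.602×10⁻¹⁹ C)·(56.0, 4.75×10⁶, -1.82×10⁶) = (-8.97×10⁻¹⁸, -7.61×10⁻¹³, 2.92×10⁻¹³) N.
|F| = 8.15×10⁻¹³ N.

|F| ≈ 8.15×10⁻¹³ N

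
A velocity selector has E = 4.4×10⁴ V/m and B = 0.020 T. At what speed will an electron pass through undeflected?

For undeflected motion the electric and magnetic forces balance: qE = qvB.
v = E/B = 4.4×10⁴/0.020 = 2.2×10⁶ m/s.

v = 2.2×10⁶ m/s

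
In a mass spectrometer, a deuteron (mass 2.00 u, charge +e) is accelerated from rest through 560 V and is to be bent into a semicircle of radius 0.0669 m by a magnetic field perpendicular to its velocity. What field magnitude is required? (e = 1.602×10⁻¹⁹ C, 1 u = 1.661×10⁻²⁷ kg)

v = √(2|q|V/m) = √(2·1.602×10⁻¹⁹·560/3.322×10⁻²⁷) ≈ 2.324×10⁵ m/s.
B = mv/(|q|r) = (3.322×10⁻²⁷)(2.324×10⁵)/((1.602×10⁻¹⁹)(0.0669)) ≈ 0.0720 T.

B ≈ 0.0720 T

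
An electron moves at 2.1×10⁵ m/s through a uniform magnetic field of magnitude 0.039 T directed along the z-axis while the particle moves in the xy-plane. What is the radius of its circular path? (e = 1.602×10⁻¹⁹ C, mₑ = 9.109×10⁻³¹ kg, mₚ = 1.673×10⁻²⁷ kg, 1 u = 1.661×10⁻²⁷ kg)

r ≈ 3.1×10⁻⁵ m

The magnetic force provides the centripetal force: |q|vB = mv²/r.
r = mv/(|q|B) = (9.109×10⁻³¹)(2.1×10⁵)/((1.602×10⁻¹⁹)(0.039)) ≈ 3.1×10⁻⁵ m.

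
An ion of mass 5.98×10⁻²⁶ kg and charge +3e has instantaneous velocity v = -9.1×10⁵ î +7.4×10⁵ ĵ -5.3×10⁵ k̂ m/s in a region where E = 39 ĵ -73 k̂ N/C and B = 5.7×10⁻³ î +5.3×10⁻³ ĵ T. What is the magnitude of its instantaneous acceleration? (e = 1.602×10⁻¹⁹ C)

|a| ≈ 8.03×10¹⁰ m/s²

v×B = (2810, -3020, -9040) N/C.
E + v×B = (2810, -2980, -9110) N/C.
F = q(E + v×B) = (4.806×10⁻¹⁹ C)·(2810, -2980, -9110) = (1.35×10⁻¹⁵, -1.43×10⁻¹⁵, -4.38×10⁻¹⁵) N.
|a| = |F|/m = 4.802×10⁻¹⁵/5.98×10⁻²⁶ ≈ 8.03×10¹⁰ m/s².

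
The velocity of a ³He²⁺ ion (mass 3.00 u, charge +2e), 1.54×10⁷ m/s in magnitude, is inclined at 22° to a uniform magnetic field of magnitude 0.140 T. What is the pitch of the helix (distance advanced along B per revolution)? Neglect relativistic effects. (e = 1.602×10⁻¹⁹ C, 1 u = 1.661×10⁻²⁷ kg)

p ≈ 9.97 m

v∥ = v cosθ = 1.54×10⁷·cos22° ≈ 1.428×10⁷ m/s.
T = 2πm/(|q|B) = 2π(4.983×10⁻²⁷)/((3.204×10⁻¹⁹)(0.140)) ≈ 6.980×10⁻⁷ s.
pitch = v∥ T = (1.428×10⁷)(6.980×10⁻⁷) ≈ 9.97 m.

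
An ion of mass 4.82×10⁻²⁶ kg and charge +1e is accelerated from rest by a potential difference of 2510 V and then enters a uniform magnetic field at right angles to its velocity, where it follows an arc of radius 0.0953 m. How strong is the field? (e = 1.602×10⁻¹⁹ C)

v = √(2|q|V/m) = √(2·1.602×10⁻¹⁹·2510/4.82×10⁻²⁶) ≈ 1.292×10⁵ m/s.
B = mv/(|q|r) = (4.82×10⁻²⁶)(1.292×10⁵)/((1.602×10⁻¹⁹)(0.0953)) ≈ 0.408 T.

B ≈ 0.408 T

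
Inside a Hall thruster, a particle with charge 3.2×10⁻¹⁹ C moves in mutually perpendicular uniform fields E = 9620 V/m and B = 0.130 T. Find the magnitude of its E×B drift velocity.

The E×B drift speed is v_d = E/B.
v_d = 9620/0.130 = 7.40×10⁴ m/s.

v_d ≈ 7.40×10⁴ m/s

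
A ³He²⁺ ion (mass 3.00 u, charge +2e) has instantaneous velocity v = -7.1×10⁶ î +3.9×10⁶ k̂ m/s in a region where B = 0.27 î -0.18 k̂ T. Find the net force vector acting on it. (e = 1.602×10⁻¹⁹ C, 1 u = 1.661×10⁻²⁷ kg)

F ≈ (0, -7.21×10⁻¹⁴, 0) N

v×B = (0, -2.25×10⁵, 0) N/C.
F = q v×B = (3.204×10⁻¹⁹ C)·(0, -2.25×10⁵, 0) = (0, -7.21×10⁻¹⁴, 0) N.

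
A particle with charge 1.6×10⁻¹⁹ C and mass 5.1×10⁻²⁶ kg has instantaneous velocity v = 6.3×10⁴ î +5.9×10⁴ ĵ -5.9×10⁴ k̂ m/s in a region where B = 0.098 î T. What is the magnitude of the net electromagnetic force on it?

|F| ≈ 1.31×10⁻¹⁵ N

v×B = (0, -5780, -5780) N/C.
F = q v×B = (1.6×10⁻¹⁹ C)·(0, -5780, -5780) = (0, -9.25×10⁻¹⁶, -9.25×10⁻¹⁶) N.
|F| = 1.31×10⁻¹⁵ N.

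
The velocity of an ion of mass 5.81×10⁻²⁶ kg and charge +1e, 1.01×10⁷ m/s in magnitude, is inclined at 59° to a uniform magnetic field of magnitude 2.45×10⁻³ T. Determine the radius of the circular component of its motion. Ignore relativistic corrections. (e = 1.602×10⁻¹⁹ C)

r ≈ 1280 m

v⊥ = v sinθ = 1.01×10⁷·sin59° ≈ 8.657×10⁶ m/s.
r = m v⊥/(|q|B) = (5.81×10⁻²⁶)(8.657×10⁶)/((1.602×10⁻¹⁹)(2.45×10⁻³)) ≈ 1280 m.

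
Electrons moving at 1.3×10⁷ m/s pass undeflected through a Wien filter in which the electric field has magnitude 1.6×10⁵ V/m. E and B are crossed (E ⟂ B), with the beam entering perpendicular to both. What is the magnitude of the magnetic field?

B = 0.012 T

Balance of forces in the selector: qE = qvB ⇒ B = E/v.
B = 1.6×10⁵/1.3×10⁷ = 0.012 T.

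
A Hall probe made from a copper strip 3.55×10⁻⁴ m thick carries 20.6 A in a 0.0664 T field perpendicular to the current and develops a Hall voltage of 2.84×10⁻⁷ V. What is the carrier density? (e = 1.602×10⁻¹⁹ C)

From V_H = IB/(n e t), n = IB/(V_H e t).
n = (20.6)(0.0664)/((2.84×10⁻⁷)(1.602×10⁻¹⁹)(3.55×10⁻⁴)) ≈ 8.47×10²⁸ m⁻³.

n ≈ 8.47×10²⁸ m⁻³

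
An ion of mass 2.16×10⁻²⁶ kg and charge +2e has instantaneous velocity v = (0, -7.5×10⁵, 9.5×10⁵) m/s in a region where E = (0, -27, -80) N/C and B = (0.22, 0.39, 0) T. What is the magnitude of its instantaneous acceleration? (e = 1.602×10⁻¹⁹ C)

v×B = (-3.70×10⁵, 2.09×10⁵, 1.65×10⁵) N/C.
E + v×B = (-3.70×10⁵, 2.09×10⁵, 1.65×10⁵) N/C.
F = q(E + v×B) = (3.204×10⁻¹⁹ C)·(-3.70×10⁵, 2.09×10⁵, 1.65×10⁵) = (-1.19×10⁻¹³, 6.70×10⁻¹⁴, 5.28×10⁻¹⁴) N.
|a| = |F|/m = 1.462×10⁻¹³/2.16×10⁻²⁶ ≈ 6.77×10¹² m/s².

|a| ≈ 6.77×10¹² m/s²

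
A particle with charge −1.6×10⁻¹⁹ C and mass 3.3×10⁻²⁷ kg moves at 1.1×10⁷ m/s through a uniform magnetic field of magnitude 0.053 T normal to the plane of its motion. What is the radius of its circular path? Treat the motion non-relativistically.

The magnetic force provides the centripetal force: |q|vB = mv²/r.
r = mv/(|q|B) = (3.3×10⁻²⁷)(1.1×10⁷)/((1.6×10⁻¹⁹)(0.053)) ≈ 4.3 m.

r ≈ 4.3 m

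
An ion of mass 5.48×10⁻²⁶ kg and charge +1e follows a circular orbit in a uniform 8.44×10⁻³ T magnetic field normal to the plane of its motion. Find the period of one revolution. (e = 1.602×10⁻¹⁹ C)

The cyclotron period depends only on m, q, B: T = 2πm/(|q|B).
T = 2π(5.48×10⁻²⁶)/((1.602×10⁻¹⁹)(8.44×10⁻³)) ≈ 2.55×10⁻⁴ s.

T ≈ 2.55×10⁻⁴ s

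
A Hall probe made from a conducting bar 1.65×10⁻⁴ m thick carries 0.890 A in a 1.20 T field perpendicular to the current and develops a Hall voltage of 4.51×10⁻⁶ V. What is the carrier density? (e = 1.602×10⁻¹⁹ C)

From V_H = IB/(n e t), n = IB/(V_H e t).
n = (0.890)(1.20)/((4.51×10⁻⁶)(1.602×10⁻¹⁹)(1.65×10⁻⁴)) ≈ 8.96×10²⁷ m⁻³.

n ≈ 8.96×10²⁷ m⁻³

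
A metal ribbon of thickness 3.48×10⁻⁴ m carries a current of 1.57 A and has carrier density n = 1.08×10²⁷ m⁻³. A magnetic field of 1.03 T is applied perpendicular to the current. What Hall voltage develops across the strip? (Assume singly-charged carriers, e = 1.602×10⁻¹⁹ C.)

V_H ≈ 2.69×10⁻⁵ V

V_H = IB/(n e t).
V_H = (1.57)(1.03)/((1.08×10²⁷)(1.602×10⁻¹⁹)(3.48×10⁻⁴)) ≈ 2.69×10⁻⁵ V.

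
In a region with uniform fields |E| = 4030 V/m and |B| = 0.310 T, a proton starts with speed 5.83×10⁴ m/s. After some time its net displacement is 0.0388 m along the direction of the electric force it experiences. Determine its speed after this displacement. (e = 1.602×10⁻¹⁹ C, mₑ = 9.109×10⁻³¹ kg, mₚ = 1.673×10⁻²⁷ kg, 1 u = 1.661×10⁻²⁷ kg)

B does no work; ΔKE = |q|E d.
½mv_f² = ½mv₀² + |q|Ed = ½(1.673×10⁻²⁷)(5.83×10⁴)² + (1.602×10⁻¹⁹)(4030)(0.0388) ≈ 2.843×10⁻¹⁸ J + 2.505×10⁻¹⁷ J ≈ 2.789×10⁻¹⁷ J.
v_f = √(2·2.789×10⁻¹⁷/1.673×10⁻²⁷) ≈ 1.83×10⁵ m/s.

v_f ≈ 1.83×10⁵ m/s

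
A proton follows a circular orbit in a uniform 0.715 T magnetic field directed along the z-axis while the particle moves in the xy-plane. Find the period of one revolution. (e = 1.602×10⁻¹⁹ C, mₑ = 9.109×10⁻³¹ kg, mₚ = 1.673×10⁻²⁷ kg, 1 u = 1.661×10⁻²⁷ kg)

The cyclotron period depends only on m, q, B: T = 2πm/(|q|B).
T = 2π(1.673×10⁻²⁷)/((1.602×10⁻¹⁹)(0.715)) ≈ 9.18×10⁻⁸ s.

T ≈ 9.18×10⁻⁸ s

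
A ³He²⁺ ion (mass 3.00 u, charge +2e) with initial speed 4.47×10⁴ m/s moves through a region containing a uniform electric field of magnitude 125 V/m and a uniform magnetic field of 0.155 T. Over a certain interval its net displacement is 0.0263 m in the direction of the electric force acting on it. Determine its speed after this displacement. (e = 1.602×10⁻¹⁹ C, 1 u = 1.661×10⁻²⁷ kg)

v_f ≈ 4.92×10⁴ m/s

B does no work; ΔKE = |q|E d.
½mv_f² = ½mv₀² + |q|Ed = ½(4.983×10⁻²⁷)(4.47×10⁴)² + (3.204×10⁻¹⁹)(125)(0.0263) ≈ 4.978×10⁻¹⁸ J + 1.053×10⁻¹⁸ J ≈ 6.032×10⁻¹⁸ J.
v_f = √(2·6.032×10⁻¹⁸/4.983×10⁻²⁷) ≈ 4.92×10⁴ m/s.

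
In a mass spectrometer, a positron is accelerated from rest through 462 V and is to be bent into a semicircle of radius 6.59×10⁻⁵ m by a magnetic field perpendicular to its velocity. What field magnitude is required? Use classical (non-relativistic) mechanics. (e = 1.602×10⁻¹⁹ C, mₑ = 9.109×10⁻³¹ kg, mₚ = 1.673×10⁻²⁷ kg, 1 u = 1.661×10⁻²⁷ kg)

B ≈ 1.10 T

v = √(2|q|V/m) = √(2·1.602×10⁻¹⁹·462/9.109×10⁻³¹) ≈ 1.275×10⁷ m/s.
B = mv/(|q|r) = (9.109×10⁻³¹)(1.275×10⁷)/((1.602×10⁻¹⁹)(6.59×10⁻⁵)) ≈ 1.10 T.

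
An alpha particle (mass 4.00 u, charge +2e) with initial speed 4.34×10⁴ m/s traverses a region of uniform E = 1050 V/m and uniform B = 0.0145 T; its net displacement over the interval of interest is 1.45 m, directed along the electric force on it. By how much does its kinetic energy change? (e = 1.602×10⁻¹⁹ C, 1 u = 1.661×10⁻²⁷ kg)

The magnetic force is always ⟂ v and does no work; only the electric force changes KE.
ΔKE = F_E · d = |q|E d = (3.204×10⁻¹⁹)(1050)(1.45) ≈ 4.88×10⁻¹⁶ J.

ΔKE ≈ 4.88×10⁻¹⁶ J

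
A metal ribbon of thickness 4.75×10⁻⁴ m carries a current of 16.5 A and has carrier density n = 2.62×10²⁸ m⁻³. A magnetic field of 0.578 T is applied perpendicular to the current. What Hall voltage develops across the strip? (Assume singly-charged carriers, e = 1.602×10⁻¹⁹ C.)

V_H = IB/(n e t).
V_H = (16.5)(0.578)/((2.62×10²⁸)(1.602×10⁻¹⁹)(4.75×10⁻⁴)) ≈ 4.78×10⁻⁶ V.

V_H ≈ 4.78×10⁻⁶ V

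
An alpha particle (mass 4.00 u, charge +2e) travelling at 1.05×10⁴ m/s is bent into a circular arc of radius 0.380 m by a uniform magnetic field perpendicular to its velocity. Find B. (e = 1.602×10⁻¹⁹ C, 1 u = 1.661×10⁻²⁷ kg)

From |q|vB = mv²/r, B = mv/(|q|r).
B = (6.644×10⁻²⁷)(1.05×10⁴)/((3.204×10⁻¹⁹)(0.380)) ≈ 5.73×10⁻⁴ T.

B ≈ 5.73×10⁻⁴ T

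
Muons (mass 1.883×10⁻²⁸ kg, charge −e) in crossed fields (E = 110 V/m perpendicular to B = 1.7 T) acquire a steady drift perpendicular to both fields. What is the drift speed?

The E×B drift speed is v_d = E/B.
v_d = 110/1.7 = 65 m/s.

v_d ≈ 65 m/s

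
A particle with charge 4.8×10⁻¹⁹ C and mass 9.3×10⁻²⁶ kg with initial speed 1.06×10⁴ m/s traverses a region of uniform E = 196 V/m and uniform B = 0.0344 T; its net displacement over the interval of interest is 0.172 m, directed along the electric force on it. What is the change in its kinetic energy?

The magnetic force is always ⟂ v and does no work; only the electric force changes KE.
ΔKE = F_E · d = |q|E d = (4.8×10⁻¹⁹)(196)(0.172) ≈ 1.62×10⁻¹⁷ J.

ΔKE ≈ 1.62×10⁻¹⁷ J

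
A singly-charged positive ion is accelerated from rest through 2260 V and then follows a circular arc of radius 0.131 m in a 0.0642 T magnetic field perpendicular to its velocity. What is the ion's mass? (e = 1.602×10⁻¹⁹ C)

m ≈ 2.51×10⁻²⁷ kg

Combine |q|V = ½mv² and r = mv/(|q|B): eliminate v to get m = qB²r²/(2V).
m = (1.602×10⁻¹⁹)(0.0642)²(0.131)²/(2·2260) ≈ 2.51×10⁻²⁷ kg.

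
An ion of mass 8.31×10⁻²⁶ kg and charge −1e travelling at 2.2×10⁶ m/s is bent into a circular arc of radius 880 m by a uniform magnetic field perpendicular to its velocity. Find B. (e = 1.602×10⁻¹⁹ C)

B ≈ 1.3×10⁻³ T

From |q|vB = mv²/r, B = mv/(|q|r).
B = (8.31×10⁻²⁶)(2.2×10⁶)/((1.602×10⁻¹⁹)(880)) ≈ 1.3×10⁻³ T.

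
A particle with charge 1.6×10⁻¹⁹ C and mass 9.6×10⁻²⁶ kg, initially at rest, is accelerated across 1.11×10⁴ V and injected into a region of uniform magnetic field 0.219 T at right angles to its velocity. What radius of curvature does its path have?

r ≈ 0.527 m

Acceleration: |q|V = ½mv² ⇒ v = √(2|q|V/m) = √(2·1.6×10⁻¹⁹·1.11×10⁴/9.6×10⁻²⁶) ≈ 1.924×10⁵ m/s.
In the field: r = mv/(|q|B) = (9.6×10⁻²⁶)(1.924×10⁵)/((1.6×10⁻¹⁹)(0.219)) ≈ 0.527 m.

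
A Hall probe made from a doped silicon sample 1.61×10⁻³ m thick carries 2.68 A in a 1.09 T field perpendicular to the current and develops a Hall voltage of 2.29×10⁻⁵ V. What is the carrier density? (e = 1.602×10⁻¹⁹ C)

From V_H = IB/(n e t), n = IB/(V_H e t).
n = (2.68)(1.09)/((2.29×10⁻⁵)(1.602×10⁻¹⁹)(1.61×10⁻³)) ≈ 4.95×10²⁶ m⁻³.

n ≈ 4.95×10²⁶ m⁻³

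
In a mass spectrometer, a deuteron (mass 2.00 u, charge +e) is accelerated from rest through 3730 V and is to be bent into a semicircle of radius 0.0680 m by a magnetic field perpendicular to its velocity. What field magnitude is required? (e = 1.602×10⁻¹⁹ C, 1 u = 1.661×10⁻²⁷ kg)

B ≈ 0.183 T

v = √(2|q|V/m) = √(2·1.602×10⁻¹⁹·3730/3.322×10⁻²⁷) ≈ 5.998×10⁵ m/s.
B = mv/(|q|r) = (3.322×10⁻²⁷)(5.998×10⁵)/((1.602×10⁻¹⁹)(0.0680)) ≈ 0.183 T.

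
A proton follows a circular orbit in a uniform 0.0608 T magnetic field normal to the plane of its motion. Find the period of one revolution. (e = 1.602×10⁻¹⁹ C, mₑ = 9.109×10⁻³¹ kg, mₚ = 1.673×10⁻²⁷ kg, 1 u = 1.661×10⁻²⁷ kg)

T ≈ 1.08×10⁻⁶ s

The cyclotron period depends only on m, q, B: T = 2πm/(|q|B).
T = 2π(1.673×10⁻²⁷)/((1.602×10⁻¹⁹)(0.0608)) ≈ 1.08×10⁻⁶ s.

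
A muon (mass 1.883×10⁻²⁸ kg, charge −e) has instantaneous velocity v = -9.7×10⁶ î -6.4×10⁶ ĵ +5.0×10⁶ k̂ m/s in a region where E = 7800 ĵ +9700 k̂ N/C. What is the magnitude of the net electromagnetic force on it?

Only an electric field acts, so F = qE = (−1.602×10⁻¹⁹ C)·(0, 7800, 9700) = (0, -1.25×10⁻¹⁵, -1.55×10⁻¹⁵) N.
|F| = 1.99×10⁻¹⁵ N.

|F| ≈ 1.99×10⁻¹⁵ N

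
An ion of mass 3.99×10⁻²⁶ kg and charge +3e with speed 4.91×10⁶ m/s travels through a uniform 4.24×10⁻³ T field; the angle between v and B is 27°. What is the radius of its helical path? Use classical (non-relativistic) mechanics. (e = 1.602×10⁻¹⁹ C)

r ≈ 43.6 m

v⊥ = v sinθ = 4.91×10⁶·sin27° ≈ 2.229×10⁶ m/s.
r = m v⊥/(|q|B) = (3.99×10⁻²⁶)(2.229×10⁶)/((4.806×10⁻¹⁹)(4.24×10⁻³)) ≈ 43.6 m.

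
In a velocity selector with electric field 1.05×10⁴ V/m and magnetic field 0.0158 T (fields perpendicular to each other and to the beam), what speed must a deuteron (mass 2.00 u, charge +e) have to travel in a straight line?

v = 6.65×10⁵ m/s

Zero net Lorentz force requires |qE| = |q v×B|, i.e. E = vB.
v = E/B = 1.05×10⁴/0.0158 = 6.65×10⁵ m/s.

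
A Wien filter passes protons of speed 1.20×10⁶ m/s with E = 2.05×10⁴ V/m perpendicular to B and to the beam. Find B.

Balance of forces in the selector: qE = qvB ⇒ B = E/v.
B = 2.05×10⁴/1.20×10⁶ = 0.0171 T.

B = 0.0171 T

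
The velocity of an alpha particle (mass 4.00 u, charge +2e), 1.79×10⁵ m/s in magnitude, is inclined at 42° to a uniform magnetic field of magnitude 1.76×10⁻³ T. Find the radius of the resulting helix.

r ≈ 1.41 m

v⊥ = v sinθ = 1.79×10⁵·sin42° ≈ 1.198×10⁵ m/s.
r = m v⊥/(|q|B) = (6.644×10⁻²⁷)(1.198×10⁵)/((3.204×10⁻¹⁹)(1.76×10⁻³)) ≈ 1.41 m.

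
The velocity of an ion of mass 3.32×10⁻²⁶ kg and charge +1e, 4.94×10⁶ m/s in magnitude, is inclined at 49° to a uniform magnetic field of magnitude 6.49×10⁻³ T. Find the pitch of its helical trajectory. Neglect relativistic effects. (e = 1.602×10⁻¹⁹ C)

p ≈ 650 m

v∥ = v cosθ = 4.94×10⁶·cos49° ≈ 3.241×10⁶ m/s.
T = 2πm/(|q|B) = 2π(3.32×10⁻²⁶)/((1.602×10⁻¹⁹)(6.49×10⁻³)) ≈ 2.006×10⁻⁴ s.
pitch = v∥ T = (3.241×10⁶)(2.006×10⁻⁴) ≈ 650 m.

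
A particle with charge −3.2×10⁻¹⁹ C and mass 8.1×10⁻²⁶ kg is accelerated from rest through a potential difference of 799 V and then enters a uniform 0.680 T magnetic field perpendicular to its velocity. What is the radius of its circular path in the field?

Acceleration: |q|V = ½mv² ⇒ v = √(2|q|V/m) = √(2·3.2×10⁻¹⁹·799/8.1×10⁻²⁶) ≈ 7.945×10⁴ m/s.
In the field: r = mv/(|q|B) = (8.1×10⁻²⁶)(7.945×10⁴)/((3.2×10⁻¹⁹)(0.680)) ≈ 0.0296 m.

r ≈ 0.0296 m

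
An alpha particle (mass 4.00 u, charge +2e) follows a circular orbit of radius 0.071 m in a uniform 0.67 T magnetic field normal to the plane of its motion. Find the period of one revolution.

T ≈ 1.9×10⁻⁷ s

The cyclotron period depends only on m, q, B: T = 2πm/(|q|B).
T = 2π(6.644×10⁻²⁷)/((3.204×10⁻¹⁹)(0.67)) ≈ 1.9×10⁻⁷ s.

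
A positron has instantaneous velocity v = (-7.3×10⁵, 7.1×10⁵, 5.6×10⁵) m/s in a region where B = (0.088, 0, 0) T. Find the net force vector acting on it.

v×B = (0, 4.93×10⁴, -6.25×10⁴) N/C.
F = q v×B = (1.602×10⁻¹⁹ C)·(0, 4.93×10⁴, -6.25×10⁴) = (0, 7.89×10⁻¹⁵, -1.00×10⁻¹⁴) N.

F ≈ (0, 7.89×10⁻¹⁵, -1.00×10⁻¹⁴) N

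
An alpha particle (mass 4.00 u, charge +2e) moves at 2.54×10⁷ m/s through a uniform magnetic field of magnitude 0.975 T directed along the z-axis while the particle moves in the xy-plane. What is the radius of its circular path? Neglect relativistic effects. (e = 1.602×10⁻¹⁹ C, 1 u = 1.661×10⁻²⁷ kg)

r ≈ 0.540 m

The magnetic force provides the centripetal force: |q|vB = mv²/r.
r = mv/(|q|B) = (6.644×10⁻²⁷)(2.54×10⁷)/((3.204×10⁻¹⁹)(0.975)) ≈ 0.540 m.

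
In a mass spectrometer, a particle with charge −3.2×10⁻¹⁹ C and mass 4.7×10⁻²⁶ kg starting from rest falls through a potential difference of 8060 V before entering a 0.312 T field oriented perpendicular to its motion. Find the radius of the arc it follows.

r ≈ 0.156 m

Acceleration: |q|V = ½mv² ⇒ v = √(2|q|V/m) = √(2·3.2×10⁻¹⁹·8060/4.7×10⁻²⁶) ≈ 3.313×10⁵ m/s.
In the field: r = mv/(|q|B) = (4.7×10⁻²⁶)(3.313×10⁵)/((3.2×10⁻¹⁹)(0.312)) ≈ 0.156 m.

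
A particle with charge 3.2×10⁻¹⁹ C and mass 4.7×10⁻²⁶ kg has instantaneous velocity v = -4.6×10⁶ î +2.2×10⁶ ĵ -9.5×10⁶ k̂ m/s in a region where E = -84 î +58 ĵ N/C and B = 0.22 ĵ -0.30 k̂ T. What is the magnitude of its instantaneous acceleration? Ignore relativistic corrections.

|a| ≈ 1.52×10¹³ m/s²

v×B = (1.43×10⁶, -1.38×10⁶, -1.01×10⁶) N/C.
E + v×B = (1.43×10⁶, -1.38×10⁶, -1.01×10⁶) N/C.
F = q(E + v×B) = (3.2×10⁻¹⁹ C)·(1.43×10⁶, -1.38×10⁶, -1.01×10⁶) = (4.58×10⁻¹³, -4.42×10⁻¹³, -3.24×10⁻¹³) N.
|a| = |F|/m = 7.136×10⁻¹³/4.7×10⁻²⁶ ≈ 1.52×10¹³ m/s².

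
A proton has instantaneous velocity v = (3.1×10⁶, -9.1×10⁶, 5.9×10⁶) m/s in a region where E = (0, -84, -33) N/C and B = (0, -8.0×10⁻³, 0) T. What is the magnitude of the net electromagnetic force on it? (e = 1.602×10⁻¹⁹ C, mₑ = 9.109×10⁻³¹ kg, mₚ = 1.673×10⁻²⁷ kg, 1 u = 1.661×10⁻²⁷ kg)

v×B = (4.72×10⁴, 0, -2.48×10⁴) N/C.
E + v×B = (4.72×10⁴, -84.0, -2.48×10⁴) N/C.
F = q(E + v×B) = (1.602×10⁻¹⁹ C)·(4.72×10⁴, -84.0, -2.48×10⁴) = (7.56×10⁻¹⁵, -1.35×10⁻¹⁷, -3.98×10⁻¹⁵) N.
|F| = 8.54×10⁻¹⁵ N.

|F| ≈ 8.54×10⁻¹⁵ N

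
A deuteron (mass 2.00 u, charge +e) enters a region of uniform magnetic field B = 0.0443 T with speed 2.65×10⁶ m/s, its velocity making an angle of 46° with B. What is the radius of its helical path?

v⊥ = v sinθ = 2.65×10⁶·sin46° ≈ 1.906×10⁶ m/s.
r = m v⊥/(|q|B) = (3.322×10⁻²⁷)(1.906×10⁶)/((1.602×10⁻¹⁹)(0.0443)) ≈ 0.892 m.

r ≈ 0.892 m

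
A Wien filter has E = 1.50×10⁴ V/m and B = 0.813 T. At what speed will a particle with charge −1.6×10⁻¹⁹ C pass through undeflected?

For undeflected motion the electric and magnetic forces balance: qE = qvB.
v = E/B = 1.50×10⁴/0.813 = 1.85×10⁴ m/s.

v = 1.85×10⁴ m/s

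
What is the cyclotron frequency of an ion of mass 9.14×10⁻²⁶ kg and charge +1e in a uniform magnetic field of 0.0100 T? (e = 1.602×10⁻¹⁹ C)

f ≈ 2790 Hz

f = |q|B/(2πm).
f = (1.602×10⁻¹⁹)(0.0100)/(2π·9.14×10⁻²⁶) ≈ 2790 Hz.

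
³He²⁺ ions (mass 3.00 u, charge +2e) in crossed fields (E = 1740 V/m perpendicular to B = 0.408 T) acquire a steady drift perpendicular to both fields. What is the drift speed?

v_d ≈ 4260 m/s

The steady drift has the magnetic force balancing the electric force, so v_d = E/B.
v_d = 1740/0.408 = 4260 m/s.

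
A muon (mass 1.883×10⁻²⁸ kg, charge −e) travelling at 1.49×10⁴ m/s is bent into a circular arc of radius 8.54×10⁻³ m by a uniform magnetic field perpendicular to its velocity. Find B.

From |q|vB = mv²/r, B = mv/(|q|r).
B = (1.883×10⁻²⁸)(1.49×10⁴)/((1.602×10⁻¹⁹)(8.54×10⁻³)) ≈ 2.05×10⁻³ T.

B ≈ 2.05×10⁻³ T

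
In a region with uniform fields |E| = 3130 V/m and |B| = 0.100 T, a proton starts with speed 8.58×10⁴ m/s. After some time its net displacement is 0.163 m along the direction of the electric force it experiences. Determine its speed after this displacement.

v_f ≈ 3.24×10⁵ m/s

B does no work; ΔKE = |q|E d.
½mv_f² = ½mv₀² + |q|Ed = ½(1.673×10⁻²⁷)(8.58×10⁴)² + (1.602×10⁻¹⁹)(3130)(0.163) ≈ 6.158×10⁻¹⁸ J + 8.173×10⁻¹⁷ J ≈ 8.789×10⁻¹⁷ J.
v_f = √(2·8.789×10⁻¹⁷/1.673×10⁻²⁷) ≈ 3.24×10⁵ m/s.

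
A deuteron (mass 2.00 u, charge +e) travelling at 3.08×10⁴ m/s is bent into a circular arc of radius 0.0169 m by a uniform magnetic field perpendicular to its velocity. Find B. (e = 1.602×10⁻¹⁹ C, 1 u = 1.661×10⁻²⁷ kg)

B ≈ 0.0378 T

From |q|vB = mv²/r, B = mv/(|q|r).
B = (3.322×10⁻²⁷)(3.08×10⁴)/((1.602×10⁻¹⁹)(0.0169)) ≈ 0.0378 T.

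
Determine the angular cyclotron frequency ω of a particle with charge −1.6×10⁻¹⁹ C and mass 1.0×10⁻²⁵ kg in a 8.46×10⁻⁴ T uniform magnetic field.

ω = |q|B/m.
ω = (1.6×10⁻¹⁹)(8.46×10⁻⁴)/1.0×10⁻²⁵ ≈ 1350 rad/s.

ω ≈ 1350 rad/s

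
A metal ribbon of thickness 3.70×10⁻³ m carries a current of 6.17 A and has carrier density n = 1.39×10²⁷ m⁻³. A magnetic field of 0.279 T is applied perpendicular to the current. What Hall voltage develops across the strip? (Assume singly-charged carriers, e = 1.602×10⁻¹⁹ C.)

V_H ≈ 2.09×10⁻⁶ V

V_H = IB/(n e t).
V_H = (6.17)(0.279)/((1.39×10²⁷)(1.602×10⁻¹⁹)(3.70×10⁻³)) ≈ 2.09×10⁻⁶ V.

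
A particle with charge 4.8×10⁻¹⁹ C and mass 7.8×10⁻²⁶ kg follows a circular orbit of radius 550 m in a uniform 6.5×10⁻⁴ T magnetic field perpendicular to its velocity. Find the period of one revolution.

The cyclotron period depends only on m, q, B: T = 2πm/(|q|B).
T = 2π(7.8×10⁻²⁶)/((4.8×10⁻¹⁹)(6.5×10⁻⁴)) ≈ 1.6×10⁻³ s.

T ≈ 1.6×10⁻³ s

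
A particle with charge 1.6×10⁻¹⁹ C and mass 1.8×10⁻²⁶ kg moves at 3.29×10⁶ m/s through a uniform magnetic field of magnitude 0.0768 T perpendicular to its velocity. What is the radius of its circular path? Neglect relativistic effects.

The magnetic force provides the centripetal force: |q|vB = mv²/r.
r = mv/(|q|B) = (1.8×10⁻²⁶)(3.29×10⁶)/((1.6×10⁻¹⁹)(0.0768)) ≈ 4.82 m.

r ≈ 4.82 m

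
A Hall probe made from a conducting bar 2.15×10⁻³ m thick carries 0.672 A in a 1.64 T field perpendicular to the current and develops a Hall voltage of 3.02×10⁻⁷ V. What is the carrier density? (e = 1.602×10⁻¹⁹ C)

n ≈ 1.06×10²⁸ m⁻³

From V_H = IB/(n e t), n = IB/(V_H e t).
n = (0.672)(1.64)/((3.02×10⁻⁷)(1.602×10⁻¹⁹)(2.15×10⁻³)) ≈ 1.06×10²⁸ m⁻³.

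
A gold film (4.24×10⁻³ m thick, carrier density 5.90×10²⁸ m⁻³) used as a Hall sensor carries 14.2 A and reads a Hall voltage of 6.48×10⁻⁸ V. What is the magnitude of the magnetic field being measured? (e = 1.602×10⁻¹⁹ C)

From V_H = IB/(n e t), B = V_H n e t / I.
B = (6.48×10⁻⁸)(5.90×10²⁸)(1.602×10⁻¹⁹)(4.24×10⁻³)/14.2 ≈ 0.183 T.

B ≈ 0.183 T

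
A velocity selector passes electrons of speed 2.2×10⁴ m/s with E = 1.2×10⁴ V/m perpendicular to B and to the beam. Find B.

B = 0.55 T

Balance of forces in the selector: qE = qvB ⇒ B = E/v.
B = 1.2×10⁴/2.2×10⁴ = 0.55 T.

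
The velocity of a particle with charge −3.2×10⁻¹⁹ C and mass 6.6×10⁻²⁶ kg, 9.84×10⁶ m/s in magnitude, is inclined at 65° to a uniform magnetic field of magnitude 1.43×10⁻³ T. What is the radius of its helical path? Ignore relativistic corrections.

v⊥ = v sinθ = 9.84×10⁶·sin65° ≈ 8.918×10⁶ m/s.
r = m v⊥/(|q|B) = (6.6×10⁻²⁶)(8.918×10⁶)/((3.2×10⁻¹⁹)(1.43×10⁻³)) ≈ 1290 m.

r ≈ 1290 m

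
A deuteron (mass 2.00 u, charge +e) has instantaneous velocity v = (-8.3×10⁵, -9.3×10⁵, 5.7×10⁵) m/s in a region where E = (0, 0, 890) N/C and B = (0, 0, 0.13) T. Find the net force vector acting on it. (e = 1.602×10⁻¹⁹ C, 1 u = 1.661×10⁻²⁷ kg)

v×B = (-1.21×10⁵, 1.08×10⁵, 0) N/C.
E + v×B = (-1.21×10⁵, 1.08×10⁵, 890) N/C.
F = q(E + v×B) = (1.602×10⁻¹⁹ C)·(-1.21×10⁵, 1.08×10⁵, 890) = (-1.94×10⁻¹⁴, 1.73×10⁻¹⁴, 1.43×10⁻¹⁶) N.

F ≈ (-1.94×10⁻¹⁴, 1.73×10⁻¹⁴, 1.43×10⁻¹⁶) N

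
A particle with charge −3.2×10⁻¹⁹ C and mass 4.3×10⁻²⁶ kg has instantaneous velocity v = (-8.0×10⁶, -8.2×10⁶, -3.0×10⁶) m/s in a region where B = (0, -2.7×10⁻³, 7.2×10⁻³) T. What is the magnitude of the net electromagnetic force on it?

|F| ≈ 2.91×10⁻¹⁴ N

v×B = (-6.71×10⁴, 5.76×10⁴, 2.16×10⁴) N/C.
F = q v×B = (−3.2×10⁻¹⁹ C)·(-6.71×10⁴, 5.76×10⁴, 2.16×10⁴) = (2.15×10⁻¹⁴, -1.84×10⁻¹⁴, -6.91×10⁻¹⁵) N.
|F| = 2.91×10⁻¹⁴ N.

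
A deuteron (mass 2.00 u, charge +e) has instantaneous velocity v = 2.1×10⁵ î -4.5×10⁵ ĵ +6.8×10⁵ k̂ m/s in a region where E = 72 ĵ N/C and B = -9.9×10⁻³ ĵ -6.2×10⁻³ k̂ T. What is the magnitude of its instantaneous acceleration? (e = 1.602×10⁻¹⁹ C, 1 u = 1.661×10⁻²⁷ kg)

v×B = (9520, 1300, -2080) N/C.
E + v×B = (9520, 1370, -2080) N/C.
F = q(E + v×B) = (1.602×10⁻¹⁹ C)·(9520, 1370, -2080) = (1.53×10⁻¹⁵, 2.20×10⁻¹⁶, -3.33×10⁻¹⁶) N.
|a| = |F|/m = 1.577×10⁻¹⁵/3.322×10⁻²⁷ ≈ 4.75×10¹¹ m/s².

|a| ≈ 4.75×10¹¹ m/s²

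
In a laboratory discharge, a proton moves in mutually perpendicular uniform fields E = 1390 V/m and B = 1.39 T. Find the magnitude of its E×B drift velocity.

The E×B drift speed is v_d = E/B.
v_d = 1390/1.39 = 1000 m/s.

v_d ≈ 1000 m/s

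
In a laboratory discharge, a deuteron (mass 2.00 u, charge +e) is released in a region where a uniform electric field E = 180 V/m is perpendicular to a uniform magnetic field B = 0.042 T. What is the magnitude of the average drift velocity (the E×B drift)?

The steady drift has the magnetic force balancing the electric force, so v_d = E/B.
v_d = 180/0.042 = 4300 m/s.

v_d ≈ 4300 m/s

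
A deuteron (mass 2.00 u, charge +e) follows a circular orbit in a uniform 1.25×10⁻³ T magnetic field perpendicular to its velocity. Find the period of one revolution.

The cyclotron period depends only on m, q, B: T = 2πm/(|q|B).
T = 2π(3.322×10⁻²⁷)/((1.602×10⁻¹⁹)(1.25×10⁻³)) ≈ 1.04×10⁻⁴ s.

T ≈ 1.04×10⁻⁴ s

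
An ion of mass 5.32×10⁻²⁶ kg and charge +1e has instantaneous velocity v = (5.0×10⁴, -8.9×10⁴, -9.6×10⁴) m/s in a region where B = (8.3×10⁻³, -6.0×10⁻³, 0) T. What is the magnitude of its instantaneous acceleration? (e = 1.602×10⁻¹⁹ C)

|a| ≈ 3.24×10⁹ m/s²

v×B = (-576, -797, 439) N/C.
F = q v×B = (1.602×10⁻¹⁹ C)·(-576, -797, 439) = (-9.23×10⁻¹⁷, -1.28×10⁻¹⁶, 7.03×10⁻¹⁷) N.
|a| = |F|/m = 1.725×10⁻¹⁶/5.32×10⁻²⁶ ≈ 3.24×10⁹ m/s².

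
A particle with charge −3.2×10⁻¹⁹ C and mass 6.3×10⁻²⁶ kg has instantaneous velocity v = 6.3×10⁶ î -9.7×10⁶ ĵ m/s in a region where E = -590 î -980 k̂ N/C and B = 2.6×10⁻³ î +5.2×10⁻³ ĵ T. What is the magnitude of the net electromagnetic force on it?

v×B = (0, 0, 5.80×10⁴) N/C.
E + v×B = (-590, 0, 5.70×10⁴) N/C.
F = q(E + v×B) = (−3.2×10⁻¹⁹ C)·(-590, 0, 5.70×10⁴) = (1.89×10⁻¹⁶, 0, -1.82×10⁻¹⁴) N.
|F| = 1.82×10⁻¹⁴ N.

|F| ≈ 1.82×10⁻¹⁴ N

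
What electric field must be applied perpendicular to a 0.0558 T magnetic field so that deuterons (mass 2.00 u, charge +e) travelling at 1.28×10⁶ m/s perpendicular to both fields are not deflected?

E = 7.14×10⁴ V/m

For straight-line motion qE = qvB, so E = vB.
E = 1.28×10⁶ × 0.0558 = 7.14×10⁴ V/m.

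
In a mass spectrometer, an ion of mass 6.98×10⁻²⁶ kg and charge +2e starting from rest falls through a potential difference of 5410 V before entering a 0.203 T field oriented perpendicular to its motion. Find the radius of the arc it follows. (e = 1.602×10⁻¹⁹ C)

r ≈ 0.239 m

Acceleration: |q|V = ½mv² ⇒ v = √(2|q|V/m) = √(2·3.204×10⁻¹⁹·5410/6.98×10⁻²⁶) ≈ 2.229×10⁵ m/s.
In the field: r = mv/(|q|B) = (6.98×10⁻²⁶)(2.229×10⁵)/((3.204×10⁻¹⁹)(0.203)) ≈ 0.239 m.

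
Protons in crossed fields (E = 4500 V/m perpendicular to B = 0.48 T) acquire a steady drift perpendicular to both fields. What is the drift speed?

In crossed fields the guiding centre drifts at v_d = |E×B|/B² = E/B, independent of charge and mass.
v_d = 4500/0.48 = 9400 m/s.

v_d ≈ 9400 m/s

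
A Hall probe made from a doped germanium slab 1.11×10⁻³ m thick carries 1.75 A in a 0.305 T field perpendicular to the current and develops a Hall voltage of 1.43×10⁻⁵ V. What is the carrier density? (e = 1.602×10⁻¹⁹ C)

From V_H = IB/(n e t), n = IB/(V_H e t).
n = (1.75)(0.305)/((1.43×10⁻⁵)(1.602×10⁻¹⁹)(1.11×10⁻³)) ≈ 2.10×10²⁶ m⁻³.

n ≈ 2.10×10²⁶ m⁻³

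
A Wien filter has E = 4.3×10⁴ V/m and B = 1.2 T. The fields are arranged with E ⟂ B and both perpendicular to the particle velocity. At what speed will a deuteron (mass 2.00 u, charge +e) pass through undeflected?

For undeflected motion the electric and magnetic forces balance: qE = qvB.
v = E/B = 4.3×10⁴/1.2 = 3.6×10⁴ m/s.

v = 3.6×10⁴ m/s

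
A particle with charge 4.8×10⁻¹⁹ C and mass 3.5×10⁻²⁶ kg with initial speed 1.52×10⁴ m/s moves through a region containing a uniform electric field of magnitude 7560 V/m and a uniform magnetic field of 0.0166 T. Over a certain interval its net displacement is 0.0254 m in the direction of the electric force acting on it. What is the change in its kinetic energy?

ΔKE ≈ 9.22×10⁻¹⁷ J

The magnetic force is always ⟂ v and does no work; only the electric force changes KE.
ΔKE = F_E · d = |q|E d = (4.8×10⁻¹⁹)(7560)(0.0254) ≈ 9.22×10⁻¹⁷ J.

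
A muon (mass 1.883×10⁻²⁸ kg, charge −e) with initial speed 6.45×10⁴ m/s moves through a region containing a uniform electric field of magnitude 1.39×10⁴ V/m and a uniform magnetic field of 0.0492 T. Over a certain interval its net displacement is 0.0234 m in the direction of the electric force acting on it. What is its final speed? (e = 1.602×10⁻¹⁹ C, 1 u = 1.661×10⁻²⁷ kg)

B does no work; ΔKE = |q|E d.
½mv_f² = ½mv₀² + |q|Ed = ½(1.883×10⁻²⁸)(6.45×10⁴)² + (1.602×10⁻¹⁹)(1.39×10⁴)(0.0234) ≈ 3.917×10⁻¹⁹ J + 5.211×10⁻¹⁷ J ≈ 5.250×10⁻¹⁷ J.
v_f = √(2·5.250×10⁻¹⁷/1.883×10⁻²⁸) ≈ 7.47×10⁵ m/s.

v_f ≈ 7.47×10⁵ m/s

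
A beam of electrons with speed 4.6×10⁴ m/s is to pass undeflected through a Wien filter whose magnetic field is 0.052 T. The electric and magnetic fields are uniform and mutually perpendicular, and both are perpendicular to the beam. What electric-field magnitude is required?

For straight-line motion qE = qvB, so E = vB.
E = 4.6×10⁴ × 0.052 = 2400 V/m.

E = 2400 V/m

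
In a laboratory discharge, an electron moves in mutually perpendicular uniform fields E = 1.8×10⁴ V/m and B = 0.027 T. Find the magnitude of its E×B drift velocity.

The E×B drift speed is v_d = E/B.
v_d = 1.8×10⁴/0.027 = 6.7×10⁵ m/s.

v_d ≈ 6.7×10⁵ m/s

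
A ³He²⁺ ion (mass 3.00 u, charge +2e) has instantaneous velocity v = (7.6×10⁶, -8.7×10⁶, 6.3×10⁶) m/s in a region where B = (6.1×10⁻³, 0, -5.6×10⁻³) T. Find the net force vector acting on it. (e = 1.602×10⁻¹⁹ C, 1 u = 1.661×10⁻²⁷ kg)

v×B = (4.87×10⁴, 8.10×10⁴, 5.31×10⁴) N/C.
F = q v×B = (3.204×10⁻¹⁹ C)·(4.87×10⁴, 8.10×10⁴, 5.31×10⁴) = (1.56×10⁻¹⁴, 2.59×10⁻¹⁴, 1.70×10⁻¹⁴) N.

F ≈ (1.56×10⁻¹⁴, 2.59×10⁻¹⁴, 1.70×10⁻¹⁴) N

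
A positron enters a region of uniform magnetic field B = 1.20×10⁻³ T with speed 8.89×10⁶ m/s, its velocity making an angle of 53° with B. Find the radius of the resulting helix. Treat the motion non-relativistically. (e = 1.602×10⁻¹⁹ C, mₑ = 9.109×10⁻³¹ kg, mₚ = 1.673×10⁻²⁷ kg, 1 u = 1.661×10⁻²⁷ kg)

v⊥ = v sinθ = 8.89×10⁶·sin53° ≈ 7.100×10⁶ m/s.
r = m v⊥/(|q|B) = (9.109×10⁻³¹)(7.100×10⁶)/((1.602×10⁻¹⁹)(1.20×10⁻³)) ≈ 0.0336 m.

r ≈ 0.0336 m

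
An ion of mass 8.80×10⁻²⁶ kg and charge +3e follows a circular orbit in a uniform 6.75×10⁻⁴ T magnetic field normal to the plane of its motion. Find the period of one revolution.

T ≈ 1.70×10⁻³ s

The cyclotron period depends only on m, q, B: T = 2πm/(|q|B).
T = 2π(8.80×10⁻²⁶)/((4.806×10⁻¹⁹)(6.75×10⁻⁴)) ≈ 1.70×10⁻³ s.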